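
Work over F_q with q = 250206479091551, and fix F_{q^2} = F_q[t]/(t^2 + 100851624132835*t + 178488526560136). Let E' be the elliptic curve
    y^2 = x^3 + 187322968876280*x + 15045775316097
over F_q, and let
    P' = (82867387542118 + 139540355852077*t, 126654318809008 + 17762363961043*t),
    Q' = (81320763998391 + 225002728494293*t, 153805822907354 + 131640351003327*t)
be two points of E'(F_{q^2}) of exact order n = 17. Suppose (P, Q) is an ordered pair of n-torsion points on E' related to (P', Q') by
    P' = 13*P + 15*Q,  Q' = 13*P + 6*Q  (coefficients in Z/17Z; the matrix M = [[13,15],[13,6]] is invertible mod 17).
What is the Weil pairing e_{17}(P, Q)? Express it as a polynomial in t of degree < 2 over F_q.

e_{17} is bilinear + alternating on E[17], so e_{17}(13*P + 15*Q, 13*P + 6*Q) = e_{17}(P,Q)^(13*6-15*13).
det(M) mod 17 = 2; its inverse in (Z/17)^* is 9 (check: 2*9 mod 17 = 1).
Miller loop for e_{17} over F_{250206479091551^2}: bits of 17 = 10001; 4 double steps + 1 add steps, l/v at each.
f_P(D_Q)/f_Q(D_P) = 214425656425216 + 208264275876134*t.
(214425656425216 + 208264275876134*t)^{9} mod (250206479091551,f) = 56478031432875 + 51724422518278*t.

56478031432875 + 51724422518278*t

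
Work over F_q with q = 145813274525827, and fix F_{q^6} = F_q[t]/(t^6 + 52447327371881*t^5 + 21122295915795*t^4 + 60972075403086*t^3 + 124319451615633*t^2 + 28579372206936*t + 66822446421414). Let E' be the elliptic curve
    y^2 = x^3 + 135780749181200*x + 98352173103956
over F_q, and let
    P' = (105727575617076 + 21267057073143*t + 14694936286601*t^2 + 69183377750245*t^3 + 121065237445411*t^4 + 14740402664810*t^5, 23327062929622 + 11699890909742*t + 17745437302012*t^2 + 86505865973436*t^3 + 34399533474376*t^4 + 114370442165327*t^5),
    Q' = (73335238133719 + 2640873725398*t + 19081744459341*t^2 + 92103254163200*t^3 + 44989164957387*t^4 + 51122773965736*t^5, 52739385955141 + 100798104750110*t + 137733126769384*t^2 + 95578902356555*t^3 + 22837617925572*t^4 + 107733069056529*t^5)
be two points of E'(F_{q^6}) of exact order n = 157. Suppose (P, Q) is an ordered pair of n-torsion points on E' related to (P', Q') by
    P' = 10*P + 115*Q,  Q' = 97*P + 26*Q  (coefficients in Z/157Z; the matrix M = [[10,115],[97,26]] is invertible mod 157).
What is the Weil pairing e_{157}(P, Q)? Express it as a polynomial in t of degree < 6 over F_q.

46489092631267 + 119036173565000*t + 86767162629120*t^2 + 122922749235307*t^3 + 45683015084400*t^4 + 95412541523483*t^5

Alternating bilinearity on E[157] (values in mu_{157} in F_{145813274525827^6}) gives e(P',Q') = e(P,Q)^det(M).
det M = 10*26 - 115*97 = -10895 = 95 (mod 157); 95^{-1} = 119 (mod 157).
Double-and-add over 10011101: 8-1 doublings, 5-1 additions; each step l_{T,T}/v_{2T} or l_{T,P'}/v at Q'+S for random S.
e_{157}(P',Q') = 137513359238202 + 28955839632931*t + 20348255868991*t^2 + 131446927841329*t^3 + 50439330665250*t^4 + 135508989956644*t^5.
Finally e_{157}(P,Q) = 46489092631267 + 119036173565000*t + 86767162629120*t^2 + 122922749235307*t^3 + 45683015084400*t^4 + 95412541523483*t^5.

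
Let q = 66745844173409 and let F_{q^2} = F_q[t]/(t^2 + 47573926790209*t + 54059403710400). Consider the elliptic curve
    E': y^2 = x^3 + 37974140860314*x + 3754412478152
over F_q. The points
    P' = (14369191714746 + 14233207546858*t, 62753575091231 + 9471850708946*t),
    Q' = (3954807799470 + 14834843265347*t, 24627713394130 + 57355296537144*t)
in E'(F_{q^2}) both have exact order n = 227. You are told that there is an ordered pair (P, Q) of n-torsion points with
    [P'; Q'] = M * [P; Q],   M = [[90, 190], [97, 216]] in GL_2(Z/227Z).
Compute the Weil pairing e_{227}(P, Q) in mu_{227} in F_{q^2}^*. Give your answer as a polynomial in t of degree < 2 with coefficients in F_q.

42208159728991 + 18726657294696*t

The 227-Weil pairing on E[227] over F_{66745844173409} is alternating-bilinear: e_{227}(P',Q') = e_{227}(P,Q)^det(M).
det M = 90*216 - 190*97 = 1010 = 102 (mod 227); 102^{-1} = 69 (mod 227).
Build f_{227,P'} and f_{227,Q'} via the 8-bit ladder of 227=11100011_2; evaluate at shifted divisors; quotient in F_{66745844173409^2}.
So e_{227}(P',Q') = 46548977520527 + 3834026295492*t.
Hence e(P,Q) = 42208159728991 + 18726657294696*t in F_{66745844173409^2}^*.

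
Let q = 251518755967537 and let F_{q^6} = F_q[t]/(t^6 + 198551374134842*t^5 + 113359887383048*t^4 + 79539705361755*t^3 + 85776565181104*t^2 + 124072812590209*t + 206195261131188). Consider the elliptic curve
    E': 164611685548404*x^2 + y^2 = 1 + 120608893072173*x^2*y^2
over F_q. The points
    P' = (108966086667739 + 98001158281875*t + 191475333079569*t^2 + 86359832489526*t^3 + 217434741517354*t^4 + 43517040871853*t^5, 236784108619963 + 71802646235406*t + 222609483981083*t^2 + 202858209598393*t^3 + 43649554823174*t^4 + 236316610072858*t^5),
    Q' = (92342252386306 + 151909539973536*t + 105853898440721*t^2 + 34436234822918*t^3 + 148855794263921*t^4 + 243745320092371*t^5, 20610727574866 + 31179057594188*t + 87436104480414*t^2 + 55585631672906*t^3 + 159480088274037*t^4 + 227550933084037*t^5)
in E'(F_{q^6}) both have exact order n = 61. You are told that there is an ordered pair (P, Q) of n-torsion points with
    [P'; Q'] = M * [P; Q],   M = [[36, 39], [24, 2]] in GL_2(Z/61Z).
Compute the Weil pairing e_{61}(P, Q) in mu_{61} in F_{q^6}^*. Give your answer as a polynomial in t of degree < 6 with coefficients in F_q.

The 61-Weil pairing on E[61] over F_{251518755967537} is alternating-bilinear: e_{61}(P',Q') = e_{61}(P,Q)^det(M).
Inverting 51 mod 61: 6. Thus e_{61}(P,Q) = e(P',Q')^{6}.
Edwards->Montgomery: u=(1+y)/(1-y), v=u/x -> 149894108950176v^2=u^3+150219126760545u^2+u; then x_W=73880387110942u+173296141087198: y^2=x^3+89427021032514*x+242629580550066.
Double-and-add over 111101: 6-1 doublings, 5-1 additions; each step l_{T,T}/v_{2T} or l_{T,P'}/v at Q'+S for random S.
Result: e(P',Q') = 152448141836680 + 36498522306705*t + 223075164455995*t^2 + 4200613860370*t^3 + 192091122795882*t^4 + 54830025986303*t^5.
Raise to 6: e(P,Q) = 58510830663884 + 168638529545418*t + 219541519705826*t^2 + 200658612427272*t^3 + 18101033583902*t^4 + 39931467776361*t^5 in mu_{61}.

58510830663884 + 168638529545418*t + 219541519705826*t^2 + 200658612427272*t^3 + 18101033583902*t^4 + 39931467776361*t^5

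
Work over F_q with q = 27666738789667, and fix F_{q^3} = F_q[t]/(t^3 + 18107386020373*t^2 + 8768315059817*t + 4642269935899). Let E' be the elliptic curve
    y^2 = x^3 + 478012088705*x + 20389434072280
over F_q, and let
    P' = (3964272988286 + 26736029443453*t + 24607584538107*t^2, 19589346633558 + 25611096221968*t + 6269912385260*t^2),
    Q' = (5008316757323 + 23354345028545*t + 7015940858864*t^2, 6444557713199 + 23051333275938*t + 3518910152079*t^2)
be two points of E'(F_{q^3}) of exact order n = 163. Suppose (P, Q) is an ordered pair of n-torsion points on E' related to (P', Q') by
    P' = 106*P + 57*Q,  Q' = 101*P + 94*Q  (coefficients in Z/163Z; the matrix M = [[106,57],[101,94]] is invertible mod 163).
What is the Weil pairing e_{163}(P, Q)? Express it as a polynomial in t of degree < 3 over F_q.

634705938806 + 20655281548030*t + 22759001185104*t^2

Since e_{163}(P,P)=e_{163}(Q,Q)=1 and e_{163}(Q,P)=e_{163}(P,Q)^{-1}, expanding e_{163}(106*P + 57*Q,101*P + 94*Q) leaves e(P,Q)^det(M).
So e_{163}(P,Q) = e_{163}(P',Q')^{21}, since 132*21 = 1 mod 163.
Miller loop for e_{163} over F_{27666738789667^3}: bits of 163 = 10100011; 7 double steps + 3 add steps, l/v at each.
f_P(D_Q)/f_Q(D_P) = 9771496977629 + 18322100115433*t + 7557084523524*t^2.
Finally e_{163}(P,Q) = 634705938806 + 20655281548030*t + 22759001185104*t^2.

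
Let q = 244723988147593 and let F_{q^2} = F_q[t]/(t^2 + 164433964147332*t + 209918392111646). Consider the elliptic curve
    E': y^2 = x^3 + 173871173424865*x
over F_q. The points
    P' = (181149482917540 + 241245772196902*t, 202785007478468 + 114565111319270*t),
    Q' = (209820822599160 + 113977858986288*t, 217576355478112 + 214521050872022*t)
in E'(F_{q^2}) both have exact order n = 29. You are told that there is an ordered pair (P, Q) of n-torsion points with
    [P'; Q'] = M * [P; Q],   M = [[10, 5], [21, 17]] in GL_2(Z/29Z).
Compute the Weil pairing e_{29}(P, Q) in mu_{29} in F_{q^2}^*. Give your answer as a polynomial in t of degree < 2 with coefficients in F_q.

Under M = [[10,5],[21,17]] in GL_2(Z/29), e_{29}(P',Q') = e_{29}(P,Q)^(10*17-5*21 mod 29).
10*17 - 5*21 = 65; reduced mod 29: det = 7, inverse 25.
5-bit Miller (11101) on E'/F_{244723988147593} with a'=173871173424865, b'=0: accumulate tangent/chord ratios at Q'+S and P'+S'.
Miller gives e_{29}(P',Q') = 204453260836660 + 118657298206313*t in F_{244723988147593^2}.
(204453260836660 + 118657298206313*t)^{25} mod (244723988147593,f) = 118006697883364 + 199483318470447*t.

118006697883364 + 199483318470447*t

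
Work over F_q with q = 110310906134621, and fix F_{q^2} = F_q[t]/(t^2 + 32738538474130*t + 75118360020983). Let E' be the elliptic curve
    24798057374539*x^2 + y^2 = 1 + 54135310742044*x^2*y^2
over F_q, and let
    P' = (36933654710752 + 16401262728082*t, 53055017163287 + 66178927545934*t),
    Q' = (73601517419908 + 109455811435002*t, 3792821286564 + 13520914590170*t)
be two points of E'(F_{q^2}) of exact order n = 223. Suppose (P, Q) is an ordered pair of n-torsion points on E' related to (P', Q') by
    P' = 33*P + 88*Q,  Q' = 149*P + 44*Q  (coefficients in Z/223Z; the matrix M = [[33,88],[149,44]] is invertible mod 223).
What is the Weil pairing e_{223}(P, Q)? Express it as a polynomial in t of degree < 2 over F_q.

27572490685710 + 106121889183640*t

The 223-Weil pairing on E[223] over F_{110310906134621} is alternating-bilinear: e_{223}(P',Q') = e_{223}(P,Q)^det(M).
33*44 - 88*149 = -11660; reduced mod 223: det = 159, inverse 108.
Edwards->Montgomery: u=(1+y)/(1-y), v=u/x -> 11468704806216v^2=u^3+94151013333487u^2+u; then x_W=20243413191779u+105081316464948: y^2=x^3+108546418059258*x+63593949888964.
Run Miller on y^2=x^3+108546418059258*x+63593949888964 over F_{110310906134621}: ladder 11011111 (8 bits); e = f_P(D_Q)/f_Q(D_P).
The quotient is 37402568380405 + 35160850064030*t.
Finally e_{223}(P,Q) = 27572490685710 + 106121889183640*t.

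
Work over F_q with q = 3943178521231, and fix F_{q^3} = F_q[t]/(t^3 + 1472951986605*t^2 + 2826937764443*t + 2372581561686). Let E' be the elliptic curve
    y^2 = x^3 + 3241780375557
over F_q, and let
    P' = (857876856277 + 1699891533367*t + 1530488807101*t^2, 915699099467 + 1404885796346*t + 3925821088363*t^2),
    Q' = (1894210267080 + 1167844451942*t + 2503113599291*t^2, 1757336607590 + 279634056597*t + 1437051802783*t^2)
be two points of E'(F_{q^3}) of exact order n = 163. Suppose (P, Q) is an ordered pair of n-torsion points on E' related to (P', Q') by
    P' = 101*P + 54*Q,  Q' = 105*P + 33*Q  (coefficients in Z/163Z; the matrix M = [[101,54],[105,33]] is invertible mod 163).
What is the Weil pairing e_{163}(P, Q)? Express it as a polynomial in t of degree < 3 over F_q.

305502412422 + 2864004826749*t + 1224121525146*t^2

e_{163}(aP+bQ,cP+dQ) = e_{163}(P,Q)^(ad-bc); with (a,b,c,d)=(101,54,105,33) this gives the det-163 law.
Inverting 108 mod 163: 80. Thus e_{163}(P,Q) = e(P',Q')^{80}.
Build f_{163,P'} and f_{163,Q'} via the 8-bit ladder of 163=10100011_2; evaluate at shifted divisors; quotient in F_{3943178521231^3}.
Miller gives e_{163}(P',Q') = 1963910931727 + 1233026972006*t + 1944069092187*t^2 in F_{3943178521231^3}.
Hence e(P,Q) = 305502412422 + 2864004826749*t + 1224121525146*t^2 in F_{3943178521231^3}^*.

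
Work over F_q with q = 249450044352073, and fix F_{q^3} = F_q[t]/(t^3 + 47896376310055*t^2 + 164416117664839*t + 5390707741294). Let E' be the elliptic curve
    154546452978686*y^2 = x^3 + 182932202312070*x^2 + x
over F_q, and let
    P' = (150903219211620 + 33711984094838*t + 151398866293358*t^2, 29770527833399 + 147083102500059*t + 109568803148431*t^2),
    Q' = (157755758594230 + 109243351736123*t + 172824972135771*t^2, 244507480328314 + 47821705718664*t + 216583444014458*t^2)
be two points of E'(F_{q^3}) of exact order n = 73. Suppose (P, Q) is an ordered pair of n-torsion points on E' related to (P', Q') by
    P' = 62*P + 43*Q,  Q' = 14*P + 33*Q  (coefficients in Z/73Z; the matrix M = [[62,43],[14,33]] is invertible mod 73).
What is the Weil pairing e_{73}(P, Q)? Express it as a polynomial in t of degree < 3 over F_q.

23854637272541 + 108309811946043*t + 10834614063663*t^2

Alternating bilinearity on E[73] (values in mu_{73} in F_{249450044352073^3}) gives e(P',Q') = e(P,Q)^det(M).
Inverting 57 mod 73: 41. Thus e_{73}(P,Q) = e(P',Q')^{41}.
(x,y)|->(17032018457559x+42692045668128,17032018457559y) sends E' to y^2=x^3+241079698799094*x.
7-bit Miller (1001001) on E'/F_{249450044352073} with a'=241079698799094, b'=0: accumulate tangent/chord ratios at Q'+S and P'+S'.
So e_{73}(P',Q') = 69312225393587 + 50391528631220*t + 207261415544294*t^2.
(69312225393587 + 50391528631220*t + 207261415544294*t^2)^{41} mod (249450044352073,f) = 23854637272541 + 108309811946043*t + 10834614063663*t^2.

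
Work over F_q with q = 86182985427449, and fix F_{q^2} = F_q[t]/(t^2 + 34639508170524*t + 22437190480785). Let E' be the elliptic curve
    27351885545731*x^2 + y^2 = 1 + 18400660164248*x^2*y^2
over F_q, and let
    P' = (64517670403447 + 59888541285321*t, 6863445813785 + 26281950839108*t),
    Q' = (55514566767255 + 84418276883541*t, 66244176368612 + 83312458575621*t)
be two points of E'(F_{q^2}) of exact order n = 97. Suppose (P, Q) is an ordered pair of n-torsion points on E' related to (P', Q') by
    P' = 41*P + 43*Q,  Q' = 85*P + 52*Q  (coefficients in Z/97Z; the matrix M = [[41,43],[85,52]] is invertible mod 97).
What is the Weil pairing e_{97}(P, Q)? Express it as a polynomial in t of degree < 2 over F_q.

Alternating bilinearity on E[97] (values in mu_{97} in F_{86182985427449^2}) gives e(P',Q') = e(P,Q)^det(M).
41*52 - 43*85 = -1523; reduced mod 97: det = 29, inverse 87.
Map (x,y)_Ed via u=(1+y)/(1-y), v=(1+y)/((1-y)x) to Montgomery A=64946177410787,B=8138617056627; then to (a',b')=(58333565984528,58952088662293).
Double-and-add over 1100001: 7-1 doublings, 3-1 additions; each step l_{T,T}/v_{2T} or l_{T,P'}/v at Q'+S for random S.
So e_{97}(P',Q') = 68240258339995 + 36728665179299*t.
Hence e(P,Q) = 82368468401274 + 51037526258289*t in F_{86182985427449^2}^*.

82368468401274 + 51037526258289*t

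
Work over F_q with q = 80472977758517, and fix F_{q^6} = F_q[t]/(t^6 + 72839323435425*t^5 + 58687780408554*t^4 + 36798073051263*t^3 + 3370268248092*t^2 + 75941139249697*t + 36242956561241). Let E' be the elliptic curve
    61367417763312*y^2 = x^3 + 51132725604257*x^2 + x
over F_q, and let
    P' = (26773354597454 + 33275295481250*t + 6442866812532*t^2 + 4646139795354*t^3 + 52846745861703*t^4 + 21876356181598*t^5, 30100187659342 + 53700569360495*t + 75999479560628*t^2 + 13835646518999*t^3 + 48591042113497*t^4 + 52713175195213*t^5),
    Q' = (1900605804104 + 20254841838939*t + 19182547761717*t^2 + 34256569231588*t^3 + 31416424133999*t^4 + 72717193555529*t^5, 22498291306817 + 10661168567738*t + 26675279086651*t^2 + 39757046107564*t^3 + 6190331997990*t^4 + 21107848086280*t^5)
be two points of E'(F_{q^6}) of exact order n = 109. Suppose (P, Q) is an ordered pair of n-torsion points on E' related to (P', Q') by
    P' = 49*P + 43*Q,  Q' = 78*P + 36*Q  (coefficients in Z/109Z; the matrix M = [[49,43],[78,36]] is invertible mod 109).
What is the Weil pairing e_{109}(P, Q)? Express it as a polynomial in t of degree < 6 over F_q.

27080399955232 + 53080294566776*t + 68245531270875*t^2 + 69608205674105*t^3 + 60655421661*t^4 + 16834021279518*t^5

Under M = [[49,43],[78,36]] in GL_2(Z/109), e_{109}(P',Q') = e_{109}(P,Q)^(49*36-43*78 mod 109).
Inverting 45 mod 109: 63. Thus e_{109}(P,Q) = e(P',Q')^{63}.
Undo Montgomery via alpha=4994900040157, beta=7383596275435: (a',b')=(30569556708383,43440865963176) over F_{80472977758517}.
Double-and-add over 1101101: 7-1 doublings, 5-1 additions; each step l_{T,T}/v_{2T} or l_{T,P'}/v at Q'+S for random S.
f_P(D_Q)/f_Q(D_P) = 34189796157750 + 63759522970887*t + 53839931790688*t^2 + 64672411555068*t^3 + 25446230155611*t^4 + 67492993126137*t^5.
e_{109}(P,Q) = (34189796157750 + 63759522970887*t + 53839931790688*t^2 + 64672411555068*t^3 + 25446230155611*t^4 + 67492993126137*t^5)^{63} = 27080399955232 + 53080294566776*t + 68245531270875*t^2 + 69608205674105*t^3 + 60655421661*t^4 + 16834021279518*t^5.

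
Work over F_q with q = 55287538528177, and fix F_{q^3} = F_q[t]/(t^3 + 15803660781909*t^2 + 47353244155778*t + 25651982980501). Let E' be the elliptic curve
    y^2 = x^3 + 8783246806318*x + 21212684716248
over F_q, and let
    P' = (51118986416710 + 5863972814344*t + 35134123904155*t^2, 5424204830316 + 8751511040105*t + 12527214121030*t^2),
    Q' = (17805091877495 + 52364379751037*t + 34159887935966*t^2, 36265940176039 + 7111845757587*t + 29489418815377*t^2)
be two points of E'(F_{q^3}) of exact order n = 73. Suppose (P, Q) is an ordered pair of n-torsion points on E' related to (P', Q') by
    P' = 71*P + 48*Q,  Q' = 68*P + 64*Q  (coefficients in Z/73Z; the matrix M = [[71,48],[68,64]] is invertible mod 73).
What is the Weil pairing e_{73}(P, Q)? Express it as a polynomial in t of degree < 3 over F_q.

e_{73} is bilinear + alternating on E[73], so e_{73}(71*P + 48*Q, 68*P + 64*Q) = e_{73}(P,Q)^(71*64-48*68).
Hence e(P,Q) = e(P',Q')^{15} where 15 = 39^{-1} mod 73.
n = 73 = (1001001)_2 (7 bits, wt 3); accumulate f_{73,P'}(Q'+S)/f_{73,P'}(S) along the 6-step ladder.
e_{73}(P',Q') = 43659933717688 + 477911737905*t + 23693623930938*t^2.
Thus e_{73}(P,Q) = 33152357140340 + 13023302521279*t + 18396952938688*t^2.

33152357140340 + 13023302521279*t + 18396952938688*t^2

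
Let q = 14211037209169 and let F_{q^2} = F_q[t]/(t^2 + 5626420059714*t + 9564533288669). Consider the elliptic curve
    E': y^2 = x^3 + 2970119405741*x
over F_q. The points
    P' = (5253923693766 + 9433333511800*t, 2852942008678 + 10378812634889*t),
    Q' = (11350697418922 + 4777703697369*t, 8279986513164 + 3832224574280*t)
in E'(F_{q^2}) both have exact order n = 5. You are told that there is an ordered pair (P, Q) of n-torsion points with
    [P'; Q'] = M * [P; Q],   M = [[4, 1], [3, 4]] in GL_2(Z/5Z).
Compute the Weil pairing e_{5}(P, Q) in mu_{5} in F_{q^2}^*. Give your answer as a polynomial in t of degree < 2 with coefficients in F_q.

12972381782556 + 1612541242764*t

e_{5} is bilinear + alternating on E[5], so e_{5}(4*P + 1*Q, 3*P + 4*Q) = e_{5}(P,Q)^(4*4-1*3).
4*4 - 1*3 = 13; reduced mod 5: det = 3, inverse 2.
Miller loop for e_{5} over F_{14211037209169^2}: bits of 5 = 101; 2 double steps + 1 add steps, l/v at each.
The quotient is 6923117740740 + 12838119448285*t.
Thus e_{5}(P,Q) = 12972381782556 + 1612541242764*t.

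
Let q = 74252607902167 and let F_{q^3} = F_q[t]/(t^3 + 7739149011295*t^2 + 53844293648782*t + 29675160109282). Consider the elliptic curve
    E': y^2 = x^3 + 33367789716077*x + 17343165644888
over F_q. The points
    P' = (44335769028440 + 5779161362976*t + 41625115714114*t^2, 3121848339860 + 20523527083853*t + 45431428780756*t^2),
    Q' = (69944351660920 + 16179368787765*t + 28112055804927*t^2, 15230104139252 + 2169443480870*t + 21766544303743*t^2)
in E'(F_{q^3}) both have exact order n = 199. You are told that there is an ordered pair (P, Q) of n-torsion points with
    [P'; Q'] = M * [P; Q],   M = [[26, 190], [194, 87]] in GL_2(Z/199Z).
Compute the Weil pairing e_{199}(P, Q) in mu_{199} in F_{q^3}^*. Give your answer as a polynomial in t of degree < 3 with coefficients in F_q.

28397582565375 + 5326954338146*t + 72076778939608*t^2

e_{199}(aP+bQ,cP+dQ) = e_{199}(P,Q)^(ad-bc); with (a,b,c,d)=(26,190,194,87) this gives the det-199 law.
det(M) mod 199 = 28; its inverse in (Z/199)^* is 64 (check: 28*64 mod 199 = 1).
Miller loop for e_{199} over F_{74252607902167^3}: bits of 199 = 11000111; 7 double steps + 4 add steps, l/v at each.
So e_{199}(P',Q') = 42234467365531 + 22130744112125*t + 16925290668265*t^2.
Finally e_{199}(P,Q) = 28397582565375 + 5326954338146*t + 72076778939608*t^2.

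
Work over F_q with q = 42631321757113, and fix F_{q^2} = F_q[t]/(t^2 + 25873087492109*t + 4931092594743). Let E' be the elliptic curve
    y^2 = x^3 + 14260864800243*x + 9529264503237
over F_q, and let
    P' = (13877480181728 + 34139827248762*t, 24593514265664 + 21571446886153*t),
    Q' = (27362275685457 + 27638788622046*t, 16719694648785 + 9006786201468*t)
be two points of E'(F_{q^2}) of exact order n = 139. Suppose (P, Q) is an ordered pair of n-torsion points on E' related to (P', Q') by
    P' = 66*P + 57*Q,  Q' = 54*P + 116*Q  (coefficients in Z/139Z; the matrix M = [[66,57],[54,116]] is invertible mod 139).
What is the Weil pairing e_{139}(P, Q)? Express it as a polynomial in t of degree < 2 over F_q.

35167614418598 + 22987831803554*t

The 139-Weil pairing on E[139] over F_{42631321757113} is alternating-bilinear: e_{139}(P',Q') = e_{139}(P,Q)^det(M).
Hence e(P,Q) = e(P',Q')^{108} where 108 = 130^{-1} mod 139.
Miller loop for e_{139} over F_{42631321757113^2}: bits of 139 = 10001011; 7 double steps + 3 add steps, l/v at each.
e_{139}(P',Q') = 7584055934808 + 33229384518200*t.
e_{139}(P,Q) = (7584055934808 + 33229384518200*t)^{108} = 35167614418598 + 22987831803554*t.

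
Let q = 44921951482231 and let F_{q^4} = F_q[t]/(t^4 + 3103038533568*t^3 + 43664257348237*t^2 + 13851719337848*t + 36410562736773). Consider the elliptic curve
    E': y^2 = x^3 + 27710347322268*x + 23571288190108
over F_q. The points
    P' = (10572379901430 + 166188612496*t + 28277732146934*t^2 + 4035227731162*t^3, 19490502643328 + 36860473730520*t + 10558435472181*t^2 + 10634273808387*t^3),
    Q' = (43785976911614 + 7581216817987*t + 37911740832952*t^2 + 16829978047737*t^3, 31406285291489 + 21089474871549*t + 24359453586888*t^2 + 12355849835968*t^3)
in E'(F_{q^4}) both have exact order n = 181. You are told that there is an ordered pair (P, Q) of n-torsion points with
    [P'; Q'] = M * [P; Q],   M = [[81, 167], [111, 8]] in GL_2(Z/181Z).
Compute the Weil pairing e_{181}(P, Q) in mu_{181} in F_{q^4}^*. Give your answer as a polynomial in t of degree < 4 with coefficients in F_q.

e_{181} is bilinear + alternating on E[181], so e_{181}(81*P + 167*Q, 111*P + 8*Q) = e_{181}(P,Q)^(81*8-167*111).
det M = 81*8 - 167*111 = -17889 = 30 (mod 181); 30^{-1} = 175 (mod 181).
8-bit Miller (10110101) on E'/F_{44921951482231} with a'=27710347322268, b'=23571288190108: accumulate tangent/chord ratios at Q'+S and P'+S'.
Miller gives e_{181}(P',Q') = 739571847496 + 20721087779459*t + 31406551120006*t^2 + 3007405931967*t^3 in F_{44921951482231^4}.
Hence e(P,Q) = 39208197634729 + 28200691098130*t + 37105541430323*t^2 + 33130847689292*t^3 in F_{44921951482231^4}^*.

39208197634729 + 28200691098130*t + 37105541430323*t^2 + 33130847689292*t^3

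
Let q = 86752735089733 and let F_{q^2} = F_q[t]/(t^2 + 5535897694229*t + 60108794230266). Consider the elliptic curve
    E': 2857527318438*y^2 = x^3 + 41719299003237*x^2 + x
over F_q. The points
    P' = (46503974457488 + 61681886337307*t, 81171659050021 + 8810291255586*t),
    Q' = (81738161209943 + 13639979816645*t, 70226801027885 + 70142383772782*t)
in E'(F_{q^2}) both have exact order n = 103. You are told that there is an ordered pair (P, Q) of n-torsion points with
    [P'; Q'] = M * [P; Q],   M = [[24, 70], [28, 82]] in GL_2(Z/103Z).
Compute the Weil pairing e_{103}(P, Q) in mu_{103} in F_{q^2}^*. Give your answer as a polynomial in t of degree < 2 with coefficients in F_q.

e_{103}(aP+bQ,cP+dQ) = e_{103}(P,Q)^(ad-bc); with (a,b,c,d)=(24,70,28,82) this gives the det-103 law.
det M = 24*82 - 70*28 = 8 = 8 (mod 103); 8^{-1} = 13 (mod 103).
(x,y)|->(28494469863279x+83688898015545,28494469863279y) sends E' to y^2=x^3+27871391752529.
7-bit Miller (1100111) on E'/F_{86752735089733} with a'=0, b'=27871391752529: accumulate tangent/chord ratios at Q'+S and P'+S'.
So e_{103}(P',Q') = 50174045302547 + 80285423441531*t.
Finally e_{103}(P,Q) = 71215363601017 + 45613644104764*t.

71215363601017 + 45613644104764*t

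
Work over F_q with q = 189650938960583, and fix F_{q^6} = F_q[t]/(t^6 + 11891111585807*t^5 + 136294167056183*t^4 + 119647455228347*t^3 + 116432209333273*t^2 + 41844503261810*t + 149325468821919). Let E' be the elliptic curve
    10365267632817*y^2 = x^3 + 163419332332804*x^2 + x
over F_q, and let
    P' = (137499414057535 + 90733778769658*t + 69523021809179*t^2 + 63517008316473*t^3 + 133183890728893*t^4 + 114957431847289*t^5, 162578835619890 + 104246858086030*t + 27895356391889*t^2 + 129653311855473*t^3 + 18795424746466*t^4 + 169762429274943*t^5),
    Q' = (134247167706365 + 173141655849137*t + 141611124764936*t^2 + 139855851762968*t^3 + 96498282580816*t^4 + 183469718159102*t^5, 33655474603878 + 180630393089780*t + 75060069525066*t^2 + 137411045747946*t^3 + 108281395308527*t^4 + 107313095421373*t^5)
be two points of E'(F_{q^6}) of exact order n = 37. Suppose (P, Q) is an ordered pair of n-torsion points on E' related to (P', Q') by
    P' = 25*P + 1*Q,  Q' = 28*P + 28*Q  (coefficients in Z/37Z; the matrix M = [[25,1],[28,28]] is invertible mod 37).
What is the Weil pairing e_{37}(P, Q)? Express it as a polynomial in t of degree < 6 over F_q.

47094775010045 + 129162191562614*t + 86743845907297*t^2 + 183382921866519*t^3 + 50387438135822*t^4 + 115759202297402*t^5

e_{37} is bilinear + alternating on E[37], so e_{37}(25*P + 1*Q, 28*P + 28*Q) = e_{37}(P,Q)^(25*28-1*28).
Hence e(P,Q) = e(P',Q')^{31} where 31 = 6^{-1} mod 37.
Undo Montgomery via alpha=170518535057313, beta=5178326629589: (a',b')=(178693002686343,120341560798465) over F_{189650938960583}.
Miller loop for e_{37} over F_{189650938960583^6}: bits of 37 = 100101; 5 double steps + 2 add steps, l/v at each.
Miller gives e_{37}(P',Q') = 183141568257128 + 171676053542987*t + 154304265736303*t^2 + 139963705269101*t^3 + 71547522809417*t^4 + 13457996361645*t^5 in F_{189650938960583^6}.
(183141568257128 + 171676053542987*t + 154304265736303*t^2 + 139963705269101*t^3 + 71547522809417*t^4 + 13457996361645*t^5)^{31} mod (189650938960583,f) = 47094775010045 + 129162191562614*t + 86743845907297*t^2 + 183382921866519*t^3 + 50387438135822*t^4 + 115759202297402*t^5.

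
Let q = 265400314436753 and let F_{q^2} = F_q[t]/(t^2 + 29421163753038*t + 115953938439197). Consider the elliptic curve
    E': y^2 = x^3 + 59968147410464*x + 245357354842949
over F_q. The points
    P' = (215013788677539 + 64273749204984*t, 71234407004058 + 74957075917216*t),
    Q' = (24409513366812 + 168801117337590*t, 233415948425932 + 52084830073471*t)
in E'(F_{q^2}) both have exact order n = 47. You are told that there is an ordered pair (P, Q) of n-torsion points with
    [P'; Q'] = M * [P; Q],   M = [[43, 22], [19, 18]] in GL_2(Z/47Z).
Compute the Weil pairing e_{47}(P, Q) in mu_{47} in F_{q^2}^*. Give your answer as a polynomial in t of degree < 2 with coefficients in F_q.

Alternating bilinearity on E[47] (values in mu_{47} in F_{265400314436753^2}) gives e(P',Q') = e(P,Q)^det(M).
det M = 43*18 - 22*19 = 356 = 27 (mod 47); 27^{-1} = 7 (mod 47).
Run Miller on y^2=x^3+59968147410464*x+245357354842949 over F_{265400314436753}: ladder 101111 (6 bits); e = f_P(D_Q)/f_Q(D_P).
So e_{47}(P',Q') = 161027955306946 + 13552114415394*t.
Thus e_{47}(P,Q) = 92052068155941 + 4980803999926*t.

92052068155941 + 4980803999926*t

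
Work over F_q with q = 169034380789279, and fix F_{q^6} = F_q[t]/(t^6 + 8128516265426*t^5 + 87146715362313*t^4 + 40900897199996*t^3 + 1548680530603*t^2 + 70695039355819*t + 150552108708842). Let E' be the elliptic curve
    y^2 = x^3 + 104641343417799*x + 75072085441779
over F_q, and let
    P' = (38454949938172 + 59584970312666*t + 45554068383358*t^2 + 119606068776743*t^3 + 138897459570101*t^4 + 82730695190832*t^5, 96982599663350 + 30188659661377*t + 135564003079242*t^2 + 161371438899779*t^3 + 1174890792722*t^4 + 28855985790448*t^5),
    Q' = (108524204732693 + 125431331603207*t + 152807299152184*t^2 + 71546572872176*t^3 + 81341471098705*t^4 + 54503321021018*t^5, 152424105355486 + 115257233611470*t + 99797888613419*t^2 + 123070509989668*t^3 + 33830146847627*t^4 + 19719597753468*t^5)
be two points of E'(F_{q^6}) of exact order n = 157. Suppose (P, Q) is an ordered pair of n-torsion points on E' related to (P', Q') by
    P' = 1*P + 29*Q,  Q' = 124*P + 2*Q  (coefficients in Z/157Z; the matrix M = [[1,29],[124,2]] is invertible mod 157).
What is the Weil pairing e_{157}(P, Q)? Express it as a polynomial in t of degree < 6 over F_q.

8415562828353 + 117171892108692*t + 99993569770313*t^2 + 89900036159821*t^3 + 155919708037540*t^4 + 133180319868419*t^5

e_{157}(aP+bQ,cP+dQ) = e_{157}(P,Q)^(ad-bc); with (a,b,c,d)=(1,29,124,2) this gives the det-157 law.
1*2 - 29*124 = -3594; reduced mod 157: det = 17, inverse 37.
n = 157 = (10011101)_2 (8 bits, wt 5); accumulate f_{157,P'}(Q'+S)/f_{157,P'}(S) along the 7-step ladder.
Miller gives e_{157}(P',Q') = 57952590542183 + 153752103195692*t + 54145002876856*t^2 + 137599772144283*t^3 + 164704797522499*t^4 + 58009780328546*t^5 in F_{169034380789279^6}.
e_{157}(P,Q) = (57952590542183 + 153752103195692*t + 54145002876856*t^2 + 137599772144283*t^3 + 164704797522499*t^4 + 58009780328546*t^5)^{37} = 8415562828353 + 117171892108692*t + 99993569770313*t^2 + 89900036159821*t^3 + 155919708037540*t^4 + 133180319868419*t^5.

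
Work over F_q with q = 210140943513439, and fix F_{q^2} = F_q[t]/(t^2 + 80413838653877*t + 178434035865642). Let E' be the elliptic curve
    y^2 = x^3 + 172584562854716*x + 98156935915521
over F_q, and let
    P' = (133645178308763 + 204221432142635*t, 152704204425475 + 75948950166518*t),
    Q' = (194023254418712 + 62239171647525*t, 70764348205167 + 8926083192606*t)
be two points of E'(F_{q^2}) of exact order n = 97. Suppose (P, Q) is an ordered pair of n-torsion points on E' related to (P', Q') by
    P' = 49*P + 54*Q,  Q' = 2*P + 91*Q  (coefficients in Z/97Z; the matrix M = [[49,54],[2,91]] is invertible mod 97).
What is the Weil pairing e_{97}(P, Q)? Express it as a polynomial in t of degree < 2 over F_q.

e_{97} is bilinear + alternating on E[97], so e_{97}(49*P + 54*Q, 2*P + 91*Q) = e_{97}(P,Q)^(49*91-54*2).
Inverting 83 mod 97: 90. Thus e_{97}(P,Q) = e(P',Q')^{90}.
Double-and-add over 1100001: 7-1 doublings, 3-1 additions; each step l_{T,T}/v_{2T} or l_{T,P'}/v at Q'+S for random S.
The quotient is 45114927471503 + 25836405159048*t.
(45114927471503 + 25836405159048*t)^{90} mod (210140943513439,f) = 100289889930269 + 36758246623945*t.

100289889930269 + 36758246623945*t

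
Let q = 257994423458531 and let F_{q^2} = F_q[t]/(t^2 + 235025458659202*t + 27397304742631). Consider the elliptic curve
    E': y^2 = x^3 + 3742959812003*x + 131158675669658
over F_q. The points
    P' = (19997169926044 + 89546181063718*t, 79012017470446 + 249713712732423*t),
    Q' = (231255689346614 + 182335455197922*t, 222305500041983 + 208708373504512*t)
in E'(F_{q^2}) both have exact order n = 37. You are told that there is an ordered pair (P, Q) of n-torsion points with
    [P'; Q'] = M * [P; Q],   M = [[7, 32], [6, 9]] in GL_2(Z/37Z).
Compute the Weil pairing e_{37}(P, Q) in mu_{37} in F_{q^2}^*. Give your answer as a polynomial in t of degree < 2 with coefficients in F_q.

e_{37}(aP+bQ,cP+dQ) = e_{37}(P,Q)^(ad-bc); with (a,b,c,d)=(7,32,6,9) this gives the det-37 law.
det M = 7*9 - 32*6 = -129 = 19 (mod 37); 19^{-1} = 2 (mod 37).
Double-and-add over 100101: 6-1 doublings, 3-1 additions; each step l_{T,T}/v_{2T} or l_{T,P'}/v at Q'+S for random S.
e_{37}(P',Q') = 76019648985742 + 198258133222904*t.
(76019648985742 + 198258133222904*t)^{2} mod (257994423458531,f) = 74268123954508 + 111005179989421*t.

74268123954508 + 111005179989421*t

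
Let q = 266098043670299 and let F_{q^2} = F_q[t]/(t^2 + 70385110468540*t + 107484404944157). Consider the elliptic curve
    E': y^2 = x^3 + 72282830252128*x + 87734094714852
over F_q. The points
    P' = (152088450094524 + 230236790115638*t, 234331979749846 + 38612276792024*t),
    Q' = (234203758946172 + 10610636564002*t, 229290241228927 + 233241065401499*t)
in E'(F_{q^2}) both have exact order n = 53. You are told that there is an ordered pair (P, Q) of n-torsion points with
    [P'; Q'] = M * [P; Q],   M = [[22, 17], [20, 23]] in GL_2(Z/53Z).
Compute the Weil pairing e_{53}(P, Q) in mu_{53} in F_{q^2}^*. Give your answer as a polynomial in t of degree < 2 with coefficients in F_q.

Under M = [[22,17],[20,23]] in GL_2(Z/53), e_{53}(P',Q') = e_{53}(P,Q)^(22*23-17*20 mod 53).
So e_{53}(P,Q) = e_{53}(P',Q')^{38}, since 7*38 = 1 mod 53.
6-bit Miller (110101) on E'/F_{266098043670299} with a'=72282830252128, b'=87734094714852: accumulate tangent/chord ratios at Q'+S and P'+S'.
Miller gives e_{53}(P',Q') = 21304014234440 + 230453315369743*t in F_{266098043670299^2}.
Hence e(P,Q) = 93788513432362 + 251975450269961*t in F_{266098043670299^2}^*.

93788513432362 + 251975450269961*t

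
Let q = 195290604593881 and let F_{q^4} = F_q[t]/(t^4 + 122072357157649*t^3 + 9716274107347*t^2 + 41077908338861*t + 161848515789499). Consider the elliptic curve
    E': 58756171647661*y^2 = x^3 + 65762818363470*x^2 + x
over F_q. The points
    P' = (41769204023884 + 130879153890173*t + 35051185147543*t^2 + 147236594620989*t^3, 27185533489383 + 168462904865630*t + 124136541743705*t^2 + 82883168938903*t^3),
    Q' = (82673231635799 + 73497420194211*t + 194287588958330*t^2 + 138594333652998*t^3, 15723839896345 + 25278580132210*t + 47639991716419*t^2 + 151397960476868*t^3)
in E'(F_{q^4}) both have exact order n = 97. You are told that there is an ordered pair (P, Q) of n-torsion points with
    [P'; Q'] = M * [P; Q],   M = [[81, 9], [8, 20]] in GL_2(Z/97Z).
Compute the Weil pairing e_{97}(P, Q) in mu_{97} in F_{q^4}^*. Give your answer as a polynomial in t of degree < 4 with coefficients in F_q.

167300290236279 + 182557792248983*t + 23205577183885*t^2 + 87953945311300*t^3

Since e_{97}(P,P)=e_{97}(Q,Q)=1 and e_{97}(Q,P)=e_{97}(P,Q)^{-1}, expanding e_{97}(81*P + 9*Q,8*P + 20*Q) leaves e(P,Q)^det(M).
So e_{97}(P,Q) = e_{97}(P',Q')^{24}, since 93*24 = 1 mod 97.
Montgomery->Weierstrass: x_W = 3494416514190*x+171191110517017, y_W=3494416514190*y on F_{195290604593881}; lands on y^2=x^3+121901571722729*x+13833302394122.
Build f_{97,P'} and f_{97,Q'} via the 7-bit ladder of 97=1100001_2; evaluate at shifted divisors; quotient in F_{195290604593881^4}.
Result: e(P',Q') = 187527253267745 + 161089689439423*t + 71993272244854*t^2 + 175842862846935*t^3.
Thus e_{97}(P,Q) = 167300290236279 + 182557792248983*t + 23205577183885*t^2 + 87953945311300*t^3.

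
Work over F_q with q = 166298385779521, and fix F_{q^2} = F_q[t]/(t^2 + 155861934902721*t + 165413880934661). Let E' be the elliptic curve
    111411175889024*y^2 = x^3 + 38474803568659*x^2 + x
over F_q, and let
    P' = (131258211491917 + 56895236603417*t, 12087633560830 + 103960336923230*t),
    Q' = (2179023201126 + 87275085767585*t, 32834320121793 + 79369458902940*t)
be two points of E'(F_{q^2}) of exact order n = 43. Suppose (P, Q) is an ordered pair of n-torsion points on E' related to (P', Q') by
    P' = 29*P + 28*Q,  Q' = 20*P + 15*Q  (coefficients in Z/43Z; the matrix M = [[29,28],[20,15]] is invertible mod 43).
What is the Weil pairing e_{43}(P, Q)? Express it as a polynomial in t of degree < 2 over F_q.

Alternating bilinearity on E[43] (values in mu_{43} in F_{166298385779521^2}) gives e(P',Q') = e(P,Q)^det(M).
Hence e(P,Q) = e(P',Q')^{11} where 11 = 4^{-1} mod 43.
Set x_W=25456361251919*u+104022827007006, y_W=25456361251919*v; then E': y_W^2=x_W^3+27032035069886*x_W+6361787056380.
n = 43 = (101011)_2 (6 bits, wt 4); accumulate f_{43,P'}(Q'+S)/f_{43,P'}(S) along the 5-step ladder.
Result: e(P',Q') = 22618899240912 + 70324357992999*t.
Hence e(P,Q) = 118580210600519 + 103262861665296*t in F_{166298385779521^2}^*.

118580210600519 + 103262861665296*t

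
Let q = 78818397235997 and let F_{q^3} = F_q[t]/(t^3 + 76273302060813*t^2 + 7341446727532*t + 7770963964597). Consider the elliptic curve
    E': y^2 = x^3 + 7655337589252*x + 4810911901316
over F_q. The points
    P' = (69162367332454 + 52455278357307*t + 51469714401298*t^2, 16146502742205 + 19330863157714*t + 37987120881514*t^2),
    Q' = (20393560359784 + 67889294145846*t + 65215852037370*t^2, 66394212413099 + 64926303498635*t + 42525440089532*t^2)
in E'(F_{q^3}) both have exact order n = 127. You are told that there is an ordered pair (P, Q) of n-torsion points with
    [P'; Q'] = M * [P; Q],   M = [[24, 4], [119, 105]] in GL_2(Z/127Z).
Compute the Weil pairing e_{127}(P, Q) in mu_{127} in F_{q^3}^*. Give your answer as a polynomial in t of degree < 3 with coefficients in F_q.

78445861089088 + 60332566445405*t + 11312881025336*t^2

The 127-Weil pairing on E[127] over F_{78818397235997} is alternating-bilinear: e_{127}(P',Q') = e_{127}(P,Q)^det(M).
det M = 24*105 - 4*119 = 2044 = 12 (mod 127); 12^{-1} = 53 (mod 127).
Double-and-add over 1111111: 7-1 doublings, 7-1 additions; each step l_{T,T}/v_{2T} or l_{T,P'}/v at Q'+S for random S.
Result: e(P',Q') = 43500924755013 + 5347407721862*t + 49380291624246*t^2.
Raise to 53: e(P,Q) = 78445861089088 + 60332566445405*t + 11312881025336*t^2 in mu_{127}.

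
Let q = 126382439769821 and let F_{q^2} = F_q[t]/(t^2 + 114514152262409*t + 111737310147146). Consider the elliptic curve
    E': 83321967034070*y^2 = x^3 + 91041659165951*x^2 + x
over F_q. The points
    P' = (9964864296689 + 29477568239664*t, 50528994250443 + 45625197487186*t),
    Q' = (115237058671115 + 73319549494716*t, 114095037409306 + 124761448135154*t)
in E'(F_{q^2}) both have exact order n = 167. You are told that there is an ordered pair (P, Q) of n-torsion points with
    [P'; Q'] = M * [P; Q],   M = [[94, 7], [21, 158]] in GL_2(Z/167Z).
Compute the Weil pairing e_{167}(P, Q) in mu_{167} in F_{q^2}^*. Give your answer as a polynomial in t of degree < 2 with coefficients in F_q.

53288847845834 + 75953128304651*t

Under M = [[94,7],[21,158]] in GL_2(Z/167), e_{167}(P',Q') = e_{167}(P,Q)^(94*158-7*21 mod 167).
det M = 94*158 - 7*21 = 14705 = 9 (mod 167); 9^{-1} = 130 (mod 167).
Montgomery->Weierstrass: x_W = 34056722234312*x+48974017438209, y_W=34056722234312*y on F_{126382439769821}; lands on y^2=x^3+93039512246666*x+105652558870100.
Build f_{167,P'} and f_{167,Q'} via the 8-bit ladder of 167=10100111_2; evaluate at shifted divisors; quotient in F_{126382439769821^2}.
f_P(D_Q)/f_Q(D_P) = 68493980959872 + 98043140065078*t.
Hence e(P,Q) = 53288847845834 + 75953128304651*t in F_{126382439769821^2}^*.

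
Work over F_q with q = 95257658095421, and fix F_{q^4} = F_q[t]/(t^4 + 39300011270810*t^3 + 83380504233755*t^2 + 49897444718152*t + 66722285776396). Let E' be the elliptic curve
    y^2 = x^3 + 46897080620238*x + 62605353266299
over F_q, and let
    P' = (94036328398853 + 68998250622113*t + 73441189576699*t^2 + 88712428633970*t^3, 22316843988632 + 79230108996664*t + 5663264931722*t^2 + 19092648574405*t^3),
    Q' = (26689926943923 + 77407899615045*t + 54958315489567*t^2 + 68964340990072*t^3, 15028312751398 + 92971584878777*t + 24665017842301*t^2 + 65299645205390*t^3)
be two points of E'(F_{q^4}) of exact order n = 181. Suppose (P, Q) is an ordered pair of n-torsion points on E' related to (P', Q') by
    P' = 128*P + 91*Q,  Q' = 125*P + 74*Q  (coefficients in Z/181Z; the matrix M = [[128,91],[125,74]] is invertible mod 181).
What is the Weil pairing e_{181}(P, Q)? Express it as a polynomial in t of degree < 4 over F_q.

Alternating bilinearity on E[181] (values in mu_{181} in F_{95257658095421^4}) gives e(P',Q') = e(P,Q)^det(M).
Hence e(P,Q) = e(P',Q')^{72} where 72 = 88^{-1} mod 181.
Run Miller on y^2=x^3+46897080620238*x+62605353266299 over F_{95257658095421}: ladder 10110101 (8 bits); e = f_P(D_Q)/f_Q(D_P).
So e_{181}(P',Q') = 82912649626518 + 16005746330214*t + 55992376968766*t^2 + 80310278053699*t^3.
Finally e_{181}(P,Q) = 14773506113141 + 11370354383698*t + 59587975831801*t^2 + 95008658560194*t^3.

14773506113141 + 11370354383698*t + 59587975831801*t^2 + 95008658560194*t^3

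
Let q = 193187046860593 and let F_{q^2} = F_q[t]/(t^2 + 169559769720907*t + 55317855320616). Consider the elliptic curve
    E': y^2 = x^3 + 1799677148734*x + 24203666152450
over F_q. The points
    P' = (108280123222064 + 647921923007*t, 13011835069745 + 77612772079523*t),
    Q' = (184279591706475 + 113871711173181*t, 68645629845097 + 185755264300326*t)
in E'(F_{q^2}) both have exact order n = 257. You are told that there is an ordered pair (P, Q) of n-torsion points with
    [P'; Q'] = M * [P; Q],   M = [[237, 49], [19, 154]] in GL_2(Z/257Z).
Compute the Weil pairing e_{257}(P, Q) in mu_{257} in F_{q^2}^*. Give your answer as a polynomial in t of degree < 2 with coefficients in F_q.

Alternating bilinearity on E[257] (values in mu_{257} in F_{193187046860593^2}) gives e(P',Q') = e(P,Q)^det(M).
Inverting 101 mod 257: 28. Thus e_{257}(P,Q) = e(P',Q')^{28}.
Miller loop for e_{257} over F_{193187046860593^2}: bits of 257 = 100000001; 8 double steps + 1 add steps, l/v at each.
Result: e(P',Q') = 93563038818306 + 59228656435190*t.
Thus e_{257}(P,Q) = 88587986448106 + 110378168339648*t.

88587986448106 + 110378168339648*t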